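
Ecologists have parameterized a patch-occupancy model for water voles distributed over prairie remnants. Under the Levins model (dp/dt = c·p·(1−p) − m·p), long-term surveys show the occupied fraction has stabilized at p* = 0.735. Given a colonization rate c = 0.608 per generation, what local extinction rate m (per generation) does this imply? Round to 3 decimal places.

0.161

At equilibrium c(1−p*) = m.
m = 0.608 × (1 − 0.735) = 0.608 × 0.2650 = 0.1611.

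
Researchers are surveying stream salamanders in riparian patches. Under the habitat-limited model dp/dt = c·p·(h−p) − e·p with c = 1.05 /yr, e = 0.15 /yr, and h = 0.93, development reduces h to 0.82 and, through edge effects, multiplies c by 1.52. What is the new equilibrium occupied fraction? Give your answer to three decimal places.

0.726

Before: p* = h − e/c = 0.93 − 0.15/1.05 = 0.93 − 0.1429 = 0.7871.
After: c = 1.596, e = 0.15, h = 0.82; p* = 0.82 − 0.15/1.596 = 0.7260.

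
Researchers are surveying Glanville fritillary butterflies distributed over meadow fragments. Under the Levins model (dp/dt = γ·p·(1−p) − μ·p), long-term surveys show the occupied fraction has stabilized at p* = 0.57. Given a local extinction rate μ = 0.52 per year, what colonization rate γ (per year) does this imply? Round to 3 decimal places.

At equilibrium γ(1−p*) = μ, so γ = μ/(1−p*).
γ = 0.52/(1 − 0.57) = 0.52/0.4300 = 1.2093.

1.209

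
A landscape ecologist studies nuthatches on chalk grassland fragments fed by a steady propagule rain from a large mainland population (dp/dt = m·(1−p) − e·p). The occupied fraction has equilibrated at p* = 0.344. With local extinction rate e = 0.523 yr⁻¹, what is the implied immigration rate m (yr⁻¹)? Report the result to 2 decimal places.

0.27

At equilibrium m(1−p*) = e·p*, so m = e·p*/(1−p*).
m = 0.523 × 0.344 / 0.6560 = 0.1799/0.6560 = 0.2743.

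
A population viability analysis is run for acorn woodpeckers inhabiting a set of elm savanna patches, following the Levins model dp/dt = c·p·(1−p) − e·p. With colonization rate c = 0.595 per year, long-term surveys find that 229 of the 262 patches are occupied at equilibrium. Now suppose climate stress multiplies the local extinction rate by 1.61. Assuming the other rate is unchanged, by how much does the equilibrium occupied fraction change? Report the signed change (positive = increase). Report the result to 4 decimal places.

Observed p* = 229/262 = 0.87405.
Balance c(1−p*) = e gives e = 0.595×(1 − 0.87405) = 0.07494.
New p* = 1 − e/c = 1 − 0.12065/0.59500 = 0.79723.
Δp* = 0.79723 − 0.87405 = -0.07682.

-0.0768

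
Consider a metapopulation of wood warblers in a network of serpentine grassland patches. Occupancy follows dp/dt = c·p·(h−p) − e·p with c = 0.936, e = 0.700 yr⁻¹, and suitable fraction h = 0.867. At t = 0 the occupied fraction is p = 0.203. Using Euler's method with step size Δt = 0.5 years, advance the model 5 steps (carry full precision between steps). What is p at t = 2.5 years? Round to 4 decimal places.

Update rule: p ← p + [c·p·(h−p) − e·p]·Δt with Δt = 0.5.
  1  |  dp/dt·Δt = -0.007967  |  p_1 = 0.195033
  2  |  dp/dt·Δt = -0.006927  |  p_2 = 0.188105
  3  |  dp/dt·Δt = -0.006072  |  p_3 = 0.182034
  4  |  dp/dt·Δt = -0.005358  |  p_4 = 0.176675
  5  |  dp/dt·Δt = -0.004758  |  p_5 = 0.171918

0.1719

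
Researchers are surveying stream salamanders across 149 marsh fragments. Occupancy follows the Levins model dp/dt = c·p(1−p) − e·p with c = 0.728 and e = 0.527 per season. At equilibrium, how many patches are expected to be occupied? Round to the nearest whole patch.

p* = 1 − e/c = 1 − 0.527/0.728 = 0.2761.
Expected occupied patches = N × p* = 149 × 0.2761 = 41.14 ≈ 41.

41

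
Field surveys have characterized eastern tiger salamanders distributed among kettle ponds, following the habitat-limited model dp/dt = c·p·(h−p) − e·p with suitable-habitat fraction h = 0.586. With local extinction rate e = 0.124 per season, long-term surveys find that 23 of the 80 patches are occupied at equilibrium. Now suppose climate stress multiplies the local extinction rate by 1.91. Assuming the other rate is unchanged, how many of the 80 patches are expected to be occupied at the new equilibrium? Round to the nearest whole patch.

1

Observed p* = 23/80 = 0.28750.
Balance c(h−p*) = e gives c = e/(0.586 − 0.28750) = 0.124/0.29850 = 0.41541.
New p* = 0.586 − e/c = 0.586 − 0.23684/0.41541 = 0.01586.
Expected occupied = 80 × 0.01586 = 1.27 ≈ 1.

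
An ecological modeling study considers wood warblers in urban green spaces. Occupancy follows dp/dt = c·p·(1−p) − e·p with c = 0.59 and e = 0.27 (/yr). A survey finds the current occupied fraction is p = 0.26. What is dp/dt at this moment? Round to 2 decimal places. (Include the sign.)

0.04

Colonization term: c·p·(1−p) = 0.59×0.26×0.7400 = 0.11352.
Extinction term: e·p = 0.07020.
dp/dt = 0.11352 − 0.07020 = 0.04332.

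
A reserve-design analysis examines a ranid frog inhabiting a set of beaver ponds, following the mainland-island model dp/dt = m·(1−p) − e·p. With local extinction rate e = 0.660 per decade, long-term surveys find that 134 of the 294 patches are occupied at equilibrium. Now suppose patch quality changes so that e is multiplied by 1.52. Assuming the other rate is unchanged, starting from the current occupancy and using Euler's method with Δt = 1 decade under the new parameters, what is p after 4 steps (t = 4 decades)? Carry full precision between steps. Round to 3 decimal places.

0.365

Observed p* = 134/294 = 0.45578.
Balance m(1−p*) = e·p* gives m = e·p*/(1−p*) = 0.660×0.45578/0.54422 = 0.55275.
Starting from p₀ = 0.45578; update p ← p + (dp/dt)·Δt with the new parameters.
t = 1: p = 0.45578 + (-0.15642) = 0.29936
t = 2: p = 0.29936 + (+0.08696) = 0.38632
t = 3: p = 0.38632 + (-0.04835) = 0.33797
t = 4: p = 0.33797 + (+0.02688) = 0.36485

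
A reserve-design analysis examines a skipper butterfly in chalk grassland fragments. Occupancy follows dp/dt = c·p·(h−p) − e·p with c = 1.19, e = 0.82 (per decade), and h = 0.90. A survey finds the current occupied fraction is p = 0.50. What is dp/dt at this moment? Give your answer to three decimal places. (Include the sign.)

Colonization term: c·p·(h−p) = 1.19×0.50×0.4000 = 0.23800.
Extinction term: e·p = 0.41000.
dp/dt = 0.23800 − 0.41000 = -0.17200.

-0.172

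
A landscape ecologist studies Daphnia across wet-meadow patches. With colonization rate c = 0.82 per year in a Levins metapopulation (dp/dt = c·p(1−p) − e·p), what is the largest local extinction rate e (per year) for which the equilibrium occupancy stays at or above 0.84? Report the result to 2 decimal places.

0.13

1 − e/c ≥ 0.84 ⇒ e ≤ c(1 − 0.84) = 0.82 × 0.1600.
e_max = 0.1312.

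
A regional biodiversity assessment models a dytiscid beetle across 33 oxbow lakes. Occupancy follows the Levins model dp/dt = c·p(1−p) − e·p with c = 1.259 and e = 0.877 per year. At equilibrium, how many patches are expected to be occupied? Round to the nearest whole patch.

p* = 1 − e/c = 1 − 0.877/1.259 = 0.3034.
Expected occupied patches = N × p* = 33 × 0.3034 = 10.01 ≈ 10.

10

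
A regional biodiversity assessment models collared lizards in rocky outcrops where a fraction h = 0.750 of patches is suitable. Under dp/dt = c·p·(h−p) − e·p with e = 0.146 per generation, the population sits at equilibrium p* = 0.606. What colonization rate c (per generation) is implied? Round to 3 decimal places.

1.014

At equilibrium c(h−p*) = e, so c = e/(h−p*).
c = 0.146/(0.750 − 0.606) = 0.146/0.1440 = 1.0139.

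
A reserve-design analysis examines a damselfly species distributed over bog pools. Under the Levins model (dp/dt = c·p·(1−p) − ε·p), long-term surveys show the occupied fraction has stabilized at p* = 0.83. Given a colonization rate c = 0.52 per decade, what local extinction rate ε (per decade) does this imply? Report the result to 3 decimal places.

At equilibrium c(1−p*) = ε.
ε = 0.52 × (1 − 0.83) = 0.52 × 0.1700 = 0.0884.

0.088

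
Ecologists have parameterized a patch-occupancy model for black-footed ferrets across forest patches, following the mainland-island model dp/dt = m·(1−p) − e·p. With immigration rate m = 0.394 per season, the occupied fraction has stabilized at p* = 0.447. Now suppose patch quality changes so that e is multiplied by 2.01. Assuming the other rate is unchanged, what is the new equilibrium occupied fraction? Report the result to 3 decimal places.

0.287

Balance m(1−p*) = e·p* gives e = m(1−p*)/p* = 0.394×0.55300/0.44700 = 0.48743.
New p* = m/(m+e) = 0.39400/(0.39400+0.97973) = 0.28681.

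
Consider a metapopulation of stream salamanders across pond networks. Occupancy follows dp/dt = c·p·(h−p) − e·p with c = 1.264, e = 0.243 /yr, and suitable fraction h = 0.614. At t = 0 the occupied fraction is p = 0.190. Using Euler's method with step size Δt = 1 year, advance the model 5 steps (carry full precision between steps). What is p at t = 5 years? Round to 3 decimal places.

Update rule: p ← p + [c·p·(h−p) − e·p]·Δt with Δt = 1.
t = 1: p = 0.19000 + (+0.05566) = 0.24566
t = 2: p = 0.24566 + (+0.05468) = 0.30034
t = 3: p = 0.30034 + (+0.04609) = 0.34643
t = 4: p = 0.34643 + (+0.03298) = 0.37941
t = 5: p = 0.37941 + (+0.02031) = 0.39972

0.400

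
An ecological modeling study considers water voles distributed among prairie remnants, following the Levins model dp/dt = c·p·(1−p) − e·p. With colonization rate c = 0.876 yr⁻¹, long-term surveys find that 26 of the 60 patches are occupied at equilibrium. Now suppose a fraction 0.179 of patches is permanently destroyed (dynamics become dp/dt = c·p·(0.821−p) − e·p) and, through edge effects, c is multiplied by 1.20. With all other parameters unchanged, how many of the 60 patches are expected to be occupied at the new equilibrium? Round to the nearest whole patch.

Observed p* = 26/60 = 0.43333.
Balance c(1−p*) = e gives e = 0.876×(1 − 0.43333) = 0.49640.
New p* = 0.821 − e/c = 0.821 − 0.49640/1.05120 = 0.34878.
Expected occupied = 60 × 0.34878 = 20.93 ≈ 21.

21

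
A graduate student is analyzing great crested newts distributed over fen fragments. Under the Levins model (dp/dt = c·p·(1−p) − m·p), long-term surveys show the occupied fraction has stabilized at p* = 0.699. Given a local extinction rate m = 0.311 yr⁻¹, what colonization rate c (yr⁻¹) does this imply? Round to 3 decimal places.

1.033

At equilibrium c(1−p*) = m, so c = m/(1−p*).
c = 0.311/(1 − 0.699) = 0.311/0.3010 = 1.0332.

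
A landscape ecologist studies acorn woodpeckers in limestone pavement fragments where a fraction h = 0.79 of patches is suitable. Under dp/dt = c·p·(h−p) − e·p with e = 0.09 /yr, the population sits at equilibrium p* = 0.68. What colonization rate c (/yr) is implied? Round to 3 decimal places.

At equilibrium c(h−p*) = e, so c = e/(h−p*).
c = 0.09/(0.79 − 0.68) = 0.09/0.1100 = 0.8182.

0.818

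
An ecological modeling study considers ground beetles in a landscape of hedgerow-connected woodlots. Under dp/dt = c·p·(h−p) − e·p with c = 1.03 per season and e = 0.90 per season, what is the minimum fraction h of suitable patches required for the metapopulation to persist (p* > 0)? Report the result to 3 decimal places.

0.874

p* = h − e/c is positive only when h > e/c.
h_min = e/c = 0.90/1.03 = 0.8738.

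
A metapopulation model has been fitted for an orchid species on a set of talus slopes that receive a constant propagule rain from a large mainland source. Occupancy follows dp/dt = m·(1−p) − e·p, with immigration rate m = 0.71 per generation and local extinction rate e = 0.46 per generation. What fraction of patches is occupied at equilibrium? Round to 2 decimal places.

0.61

At equilibrium the propagule rain into empty patches balances local extinction: m(1−p*) = e·p*.
p* = m/(m+e) = 0.71/(0.71+0.46) = 0.71/1.1700 = 0.6068.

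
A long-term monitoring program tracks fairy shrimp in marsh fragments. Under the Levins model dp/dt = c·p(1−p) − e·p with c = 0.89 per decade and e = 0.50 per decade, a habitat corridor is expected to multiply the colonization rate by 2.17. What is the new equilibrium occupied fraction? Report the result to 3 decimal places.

0.741

Before: p* = 1 − 0.50/0.89 = 0.4382.
After the change, c = 1.9313, e = 0.5, so p* = 1 − 0.5/1.9313 = 0.7411.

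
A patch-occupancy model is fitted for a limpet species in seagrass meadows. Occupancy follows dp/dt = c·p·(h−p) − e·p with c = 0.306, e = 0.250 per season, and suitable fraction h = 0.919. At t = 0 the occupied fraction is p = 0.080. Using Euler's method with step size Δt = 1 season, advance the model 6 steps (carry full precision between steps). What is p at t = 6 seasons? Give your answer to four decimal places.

0.0831

Update rule: p ← p + [c·p·(h−p) − e·p]·Δt with Δt = 1.
step 1: Δp = +0.00054, p = 0.08054
step 2: Δp = +0.00053, p = 0.08107
step 3: Δp = +0.00052, p = 0.08159
step 4: Δp = +0.00051, p = 0.08210
step 5: Δp = +0.00050, p = 0.08260
step 6: Δp = +0.00049, p = 0.08309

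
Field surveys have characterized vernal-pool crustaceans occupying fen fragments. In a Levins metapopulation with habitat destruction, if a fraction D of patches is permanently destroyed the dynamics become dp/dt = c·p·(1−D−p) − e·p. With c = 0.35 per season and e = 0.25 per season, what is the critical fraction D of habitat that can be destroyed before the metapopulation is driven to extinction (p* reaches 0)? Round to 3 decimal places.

The nontrivial equilibrium is p* = (1−D) − e/c; extinction occurs when this hits zero.
So D_crit = 1 − e/c = 1 − 0.25/0.35 = 1 − 0.7143 = 0.2857.
Note this equals the original equilibrium occupancy — the Levins extinction-debt result.

0.286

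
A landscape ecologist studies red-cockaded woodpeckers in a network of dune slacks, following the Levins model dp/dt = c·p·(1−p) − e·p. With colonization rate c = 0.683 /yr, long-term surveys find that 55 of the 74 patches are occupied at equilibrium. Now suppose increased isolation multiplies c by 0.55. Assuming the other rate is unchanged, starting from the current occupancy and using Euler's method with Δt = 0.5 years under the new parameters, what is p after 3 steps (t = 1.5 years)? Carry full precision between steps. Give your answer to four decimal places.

Observed p* = 55/74 = 0.74324.
Balance c(1−p*) = e gives e = 0.683×(1 − 0.74324) = 0.17536.
Starting from p₀ = 0.74324; update p ← p + (dp/dt)·Δt with the new parameters.
step 1: Δp = -0.02933, p = 0.71392
step 2: Δp = -0.02424, p = 0.68968
step 3: Δp = -0.02027, p = 0.66941

0.6694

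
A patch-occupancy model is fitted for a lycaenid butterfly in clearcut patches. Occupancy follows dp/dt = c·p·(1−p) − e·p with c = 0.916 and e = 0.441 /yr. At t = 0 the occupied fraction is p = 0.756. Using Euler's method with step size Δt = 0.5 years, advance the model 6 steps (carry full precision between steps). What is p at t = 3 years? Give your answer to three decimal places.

Update rule: p ← p + [c·p·(1−p) − e·p]·Δt with Δt = 0.5.
step 1: Δp = -0.08221, p = 0.67379
step 2: Δp = -0.04790, p = 0.62588
step 3: Δp = -0.03077, p = 0.59512
step 4: Δp = -0.02087, p = 0.57425
step 5: Δp = -0.01465, p = 0.55960
step 6: Δp = -0.01052, p = 0.54908

0.549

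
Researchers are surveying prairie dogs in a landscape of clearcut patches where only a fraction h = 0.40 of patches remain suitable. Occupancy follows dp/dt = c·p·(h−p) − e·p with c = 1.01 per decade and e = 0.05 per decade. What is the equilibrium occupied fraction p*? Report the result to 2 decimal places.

Setting dp/dt = 0 and dividing by p* gives c·(h−p*) = e.
So p* = h − e/c = 0.40 − 0.05/1.01 = 0.40 − 0.0495 = 0.3505.

0.35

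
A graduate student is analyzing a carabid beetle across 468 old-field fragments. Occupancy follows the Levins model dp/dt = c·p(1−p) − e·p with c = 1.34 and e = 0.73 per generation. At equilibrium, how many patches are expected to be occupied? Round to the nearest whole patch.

213

p* = 1 − e/c = 1 − 0.73/1.34 = 0.4552.
Expected occupied patches = N × p* = 468 × 0.4552 = 213.04 ≈ 213.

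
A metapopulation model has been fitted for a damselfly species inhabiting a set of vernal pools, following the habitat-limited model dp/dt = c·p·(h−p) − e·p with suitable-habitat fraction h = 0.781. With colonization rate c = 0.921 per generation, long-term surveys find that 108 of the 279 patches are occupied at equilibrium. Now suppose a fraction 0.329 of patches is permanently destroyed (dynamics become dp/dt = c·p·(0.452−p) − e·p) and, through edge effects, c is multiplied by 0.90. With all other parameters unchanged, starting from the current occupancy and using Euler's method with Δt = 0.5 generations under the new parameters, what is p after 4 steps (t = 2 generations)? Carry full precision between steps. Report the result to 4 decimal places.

0.2279

Observed p* = 108/279 = 0.38710.
Balance c(h−p*) = e gives e = 0.921×(0.781 − 0.38710) = 0.36278.
Starting from p₀ = 0.38710; update p ← p + (dp/dt)·Δt with the new parameters.
p: 0.38710 → 0.32729  (Δp = -0.05980)
p: 0.32729 → 0.28484  (Δp = -0.04245)
p: 0.28484 → 0.25291  (Δp = -0.03193)
p: 0.25291 → 0.22790  (Δp = -0.02501)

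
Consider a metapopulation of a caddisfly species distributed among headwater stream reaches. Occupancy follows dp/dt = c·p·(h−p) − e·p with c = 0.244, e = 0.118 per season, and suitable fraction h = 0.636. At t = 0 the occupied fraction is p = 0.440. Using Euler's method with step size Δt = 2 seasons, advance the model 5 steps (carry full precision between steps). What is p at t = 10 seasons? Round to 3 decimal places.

0.265

Update rule: p ← p + [c·p·(h−p) − e·p]·Δt with Δt = 2.
p: 0.44000 → 0.37825  (Δp = -0.06175)
p: 0.37825 → 0.33656  (Δp = -0.04169)
p: 0.33656 → 0.30631  (Δp = -0.03025)
p: 0.30631 → 0.28330  (Δp = -0.02301)
p: 0.28330 → 0.26520  (Δp = -0.01810)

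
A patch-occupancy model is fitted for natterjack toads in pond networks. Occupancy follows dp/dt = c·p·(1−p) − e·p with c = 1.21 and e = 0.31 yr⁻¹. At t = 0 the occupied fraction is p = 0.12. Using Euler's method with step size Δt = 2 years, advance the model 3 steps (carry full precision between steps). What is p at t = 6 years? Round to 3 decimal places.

0.805

Update rule: p ← p + [c·p·(1−p) − e·p]·Δt with Δt = 2.
t = 2: p = 0.12000 + (+0.18115) = 0.30115
t = 4: p = 0.30115 + (+0.32260) = 0.62375
t = 6: p = 0.62375 + (+0.18122) = 0.80497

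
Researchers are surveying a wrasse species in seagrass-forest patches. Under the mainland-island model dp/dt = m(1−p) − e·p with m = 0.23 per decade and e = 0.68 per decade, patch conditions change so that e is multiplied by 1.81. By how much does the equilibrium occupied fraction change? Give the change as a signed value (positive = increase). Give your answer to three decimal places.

Before: p* = 0.23/(0.23+0.68) = 0.2527.
After: m = 0.23, e = 1.2308; p* = 0.23/1.4608 = 0.1574.
Δp* = 0.1574 − 0.2527 = -0.0953.

-0.095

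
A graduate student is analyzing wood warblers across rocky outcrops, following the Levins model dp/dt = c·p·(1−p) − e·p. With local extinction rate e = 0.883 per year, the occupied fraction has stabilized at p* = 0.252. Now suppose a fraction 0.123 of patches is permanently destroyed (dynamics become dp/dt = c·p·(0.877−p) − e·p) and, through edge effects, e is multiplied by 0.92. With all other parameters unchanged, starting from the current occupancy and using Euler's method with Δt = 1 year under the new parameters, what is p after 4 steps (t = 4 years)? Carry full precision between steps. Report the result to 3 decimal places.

0.207

Balance c(1−p*) = e gives c = e/(1 − 0.25200) = 0.883/0.74800 = 1.18048.
Starting from p₀ = 0.25200; update p ← p + (dp/dt)·Δt with the new parameters.
  1  |  dp/dt·Δt = -0.018789  |  p_1 = 0.233211
  2  |  dp/dt·Δt = -0.012215  |  p_2 = 0.220996
  3  |  dp/dt·Δt = -0.008389  |  p_3 = 0.212607
  4  |  dp/dt·Δt = -0.005965  |  p_4 = 0.206642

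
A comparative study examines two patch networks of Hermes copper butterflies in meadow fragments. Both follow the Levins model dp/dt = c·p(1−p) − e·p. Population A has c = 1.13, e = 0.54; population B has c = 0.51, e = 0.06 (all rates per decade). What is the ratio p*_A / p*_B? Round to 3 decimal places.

0.592

A: p*_A = 1 − 0.54/1.13 = 0.5221.
B: p*_B = 1 − 0.06/0.51 = 0.8824.
p*_A / p*_B = 0.5221/0.8824 = 0.5917.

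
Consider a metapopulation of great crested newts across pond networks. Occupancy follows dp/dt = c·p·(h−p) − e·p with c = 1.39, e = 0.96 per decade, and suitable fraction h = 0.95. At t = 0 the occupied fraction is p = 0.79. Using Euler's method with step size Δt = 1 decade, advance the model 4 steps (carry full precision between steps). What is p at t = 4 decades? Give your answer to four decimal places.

0.2421

Update rule: p ← p + [c·p·(h−p) − e·p]·Δt with Δt = 1.
t = 1: p = 0.79000 + (-0.58270) = 0.20730
t = 2: p = 0.20730 + (+0.01500) = 0.22230
t = 3: p = 0.22230 + (+0.01145) = 0.23375
t = 4: p = 0.23375 + (+0.00832) = 0.24207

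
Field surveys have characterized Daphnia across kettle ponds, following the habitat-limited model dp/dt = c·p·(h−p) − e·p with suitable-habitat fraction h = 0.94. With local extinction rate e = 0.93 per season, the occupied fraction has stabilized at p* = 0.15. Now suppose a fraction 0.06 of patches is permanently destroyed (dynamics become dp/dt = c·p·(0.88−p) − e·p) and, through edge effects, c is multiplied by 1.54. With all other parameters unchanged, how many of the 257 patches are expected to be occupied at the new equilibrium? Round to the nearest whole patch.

94

Balance c(h−p*) = e gives c = e/(0.94 − 0.15000) = 0.93/0.79000 = 1.17722.
New p* = 0.88 − e/c = 0.88 − 0.93000/1.81292 = 0.36702.
Expected occupied = 257 × 0.36702 = 94.32 ≈ 94.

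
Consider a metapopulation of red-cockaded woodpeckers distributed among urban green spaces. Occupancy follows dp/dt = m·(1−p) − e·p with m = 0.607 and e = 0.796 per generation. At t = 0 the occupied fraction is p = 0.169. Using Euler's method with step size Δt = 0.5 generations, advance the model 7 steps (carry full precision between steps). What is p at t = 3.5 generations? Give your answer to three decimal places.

Update rule: p ← p + [m·(1−p) − e·p]·Δt with Δt = 0.5.
  1  |  dp/dt·Δt = +0.184947  |  p_1 = 0.353947
  2  |  dp/dt·Δt = +0.055207  |  p_2 = 0.409153
  3  |  dp/dt·Δt = +0.016479  |  p_3 = 0.425632
  4  |  dp/dt·Δt = +0.004919  |  p_4 = 0.430551
  5  |  dp/dt·Δt = +0.001468  |  p_5 = 0.432020
  6  |  dp/dt·Δt = +0.000438  |  p_6 = 0.432458
  7  |  dp/dt·Δt = +0.000131  |  p_7 = 0.432589

0.433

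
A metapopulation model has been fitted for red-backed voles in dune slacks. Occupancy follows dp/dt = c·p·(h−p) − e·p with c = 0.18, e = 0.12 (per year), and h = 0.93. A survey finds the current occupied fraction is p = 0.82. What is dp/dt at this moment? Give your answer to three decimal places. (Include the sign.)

Colonization term: c·p·(h−p) = 0.18×0.82×0.1100 = 0.01624.
Extinction term: e·p = 0.09840.
dp/dt = 0.01624 − 0.09840 = -0.08216.

-0.082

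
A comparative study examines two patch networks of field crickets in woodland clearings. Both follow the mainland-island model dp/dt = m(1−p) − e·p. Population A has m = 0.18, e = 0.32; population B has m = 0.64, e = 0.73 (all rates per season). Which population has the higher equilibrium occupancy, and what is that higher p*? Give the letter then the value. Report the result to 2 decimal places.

A: p*_A = m/(m+e) = 0.18/0.5000 = 0.3600.
B: p*_B = 0.64/1.3700 = 0.4672.
B is higher at 0.4672.

B, 0.47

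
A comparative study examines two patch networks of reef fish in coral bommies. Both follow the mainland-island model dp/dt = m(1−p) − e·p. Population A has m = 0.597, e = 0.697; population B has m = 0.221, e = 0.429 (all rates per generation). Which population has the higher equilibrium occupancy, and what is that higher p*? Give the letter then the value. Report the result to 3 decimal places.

A, 0.461

A: p*_A = m/(m+e) = 0.597/1.2940 = 0.4614.
B: p*_B = 0.221/0.6500 = 0.3400.
A is higher at 0.4614.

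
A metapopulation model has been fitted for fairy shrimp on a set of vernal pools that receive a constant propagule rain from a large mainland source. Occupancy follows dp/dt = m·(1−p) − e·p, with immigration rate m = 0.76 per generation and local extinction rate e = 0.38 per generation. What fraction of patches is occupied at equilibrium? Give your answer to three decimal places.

At equilibrium the propagule rain into empty patches balances local extinction: m(1−p*) = e·p*.
p* = m/(m+e) = 0.76/(0.76+0.38) = 0.76/1.1400 = 0.6667.

0.667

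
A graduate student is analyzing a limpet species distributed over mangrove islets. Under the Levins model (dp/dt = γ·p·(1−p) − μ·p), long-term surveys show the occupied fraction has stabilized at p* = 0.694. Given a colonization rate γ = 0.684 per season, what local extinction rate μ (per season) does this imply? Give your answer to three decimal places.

0.209

At equilibrium γ(1−p*) = μ.
μ = 0.684 × (1 − 0.694) = 0.684 × 0.3060 = 0.2093.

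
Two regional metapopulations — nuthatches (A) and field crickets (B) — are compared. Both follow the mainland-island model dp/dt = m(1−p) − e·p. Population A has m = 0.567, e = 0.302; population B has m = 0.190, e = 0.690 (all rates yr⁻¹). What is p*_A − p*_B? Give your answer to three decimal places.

A: p*_A = m/(m+e) = 0.567/0.8690 = 0.6525.
B: p*_B = 0.190/0.8800 = 0.2159.
p*_A − p*_B = 0.6525 − 0.2159 = 0.4366.

0.437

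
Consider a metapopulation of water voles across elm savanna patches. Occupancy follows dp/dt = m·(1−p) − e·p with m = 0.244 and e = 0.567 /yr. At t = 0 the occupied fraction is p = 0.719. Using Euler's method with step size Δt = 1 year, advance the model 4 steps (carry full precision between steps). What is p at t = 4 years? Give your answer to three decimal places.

0.301

Update rule: p ← p + [m·(1−p) − e·p]·Δt with Δt = 1.
t = 1: p = 0.71900 + (-0.33911) = 0.37989
t = 2: p = 0.37989 + (-0.06409) = 0.31580
t = 3: p = 0.31580 + (-0.01211) = 0.30369
t = 4: p = 0.30369 + (-0.00229) = 0.30140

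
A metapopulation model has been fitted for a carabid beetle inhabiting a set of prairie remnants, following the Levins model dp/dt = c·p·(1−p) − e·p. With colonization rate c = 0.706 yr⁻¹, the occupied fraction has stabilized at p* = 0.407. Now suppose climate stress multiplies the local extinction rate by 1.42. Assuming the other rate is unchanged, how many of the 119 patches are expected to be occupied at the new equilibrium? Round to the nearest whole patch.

19

Balance c(1−p*) = e gives e = 0.706×(1 − 0.40700) = 0.41866.
New p* = 1 − e/c = 1 − 0.59450/0.70600 = 0.15793.
Expected occupied = 119 × 0.15793 = 18.79 ≈ 19.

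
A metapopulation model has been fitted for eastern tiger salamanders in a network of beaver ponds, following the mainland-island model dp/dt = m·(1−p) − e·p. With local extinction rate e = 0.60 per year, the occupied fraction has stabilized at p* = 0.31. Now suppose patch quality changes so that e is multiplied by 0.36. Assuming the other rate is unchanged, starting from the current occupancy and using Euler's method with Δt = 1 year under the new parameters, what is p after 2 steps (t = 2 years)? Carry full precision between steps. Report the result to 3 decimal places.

Balance m(1−p*) = e·p* gives m = e·p*/(1−p*) = 0.60×0.31000/0.69000 = 0.26957.
Starting from p₀ = 0.31000; update p ← p + (dp/dt)·Δt with the new parameters.
  1  |  dp/dt·Δt = +0.119040  |  p_1 = 0.429040
  2  |  dp/dt·Δt = +0.061238  |  p_2 = 0.490278

0.490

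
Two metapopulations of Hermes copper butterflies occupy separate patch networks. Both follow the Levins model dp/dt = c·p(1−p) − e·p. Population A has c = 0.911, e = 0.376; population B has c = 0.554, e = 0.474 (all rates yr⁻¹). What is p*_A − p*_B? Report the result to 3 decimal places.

0.443

A: p*_A = 1 − 0.376/0.911 = 0.5873.
B: p*_B = 1 − 0.474/0.554 = 0.1444.
p*_A − p*_B = 0.5873 − 0.1444 = 0.4429.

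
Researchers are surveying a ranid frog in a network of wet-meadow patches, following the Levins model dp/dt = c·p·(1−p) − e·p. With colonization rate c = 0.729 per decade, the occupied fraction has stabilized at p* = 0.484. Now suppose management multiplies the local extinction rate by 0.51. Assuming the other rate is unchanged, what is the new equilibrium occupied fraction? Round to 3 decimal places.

0.737

Balance c(1−p*) = e gives e = 0.729×(1 − 0.48400) = 0.37616.
New p* = 1 − e/c = 1 − 0.19184/0.72900 = 0.73684.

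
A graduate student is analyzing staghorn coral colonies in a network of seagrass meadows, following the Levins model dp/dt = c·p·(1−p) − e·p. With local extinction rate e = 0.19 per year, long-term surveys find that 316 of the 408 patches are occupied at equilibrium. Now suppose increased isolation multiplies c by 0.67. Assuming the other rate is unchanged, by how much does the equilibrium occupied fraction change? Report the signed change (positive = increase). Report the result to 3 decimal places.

Observed p* = 316/408 = 0.77451.
Balance c(1−p*) = e gives c = e/(1 − 0.77451) = 0.19/0.22549 = 0.84261.
New p* = 1 − e/c = 1 − 0.19000/0.56455 = 0.66345.
Δp* = 0.66345 − 0.77451 = -0.11106.

-0.111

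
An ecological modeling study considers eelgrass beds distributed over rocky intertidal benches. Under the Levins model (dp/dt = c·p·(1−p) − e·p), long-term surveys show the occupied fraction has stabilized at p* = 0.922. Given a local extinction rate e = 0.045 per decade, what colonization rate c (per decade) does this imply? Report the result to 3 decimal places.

At equilibrium c(1−p*) = e, so c = e/(1−p*).
c = 0.045/(1 − 0.922) = 0.045/0.0780 = 0.5769.

0.577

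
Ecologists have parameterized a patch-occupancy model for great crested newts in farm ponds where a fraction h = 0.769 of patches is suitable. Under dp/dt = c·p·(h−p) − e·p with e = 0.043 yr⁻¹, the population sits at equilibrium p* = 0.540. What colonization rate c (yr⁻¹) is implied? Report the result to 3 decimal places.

0.188

At equilibrium c(h−p*) = e, so c = e/(h−p*).
c = 0.043/(0.769 − 0.540) = 0.043/0.2290 = 0.1878.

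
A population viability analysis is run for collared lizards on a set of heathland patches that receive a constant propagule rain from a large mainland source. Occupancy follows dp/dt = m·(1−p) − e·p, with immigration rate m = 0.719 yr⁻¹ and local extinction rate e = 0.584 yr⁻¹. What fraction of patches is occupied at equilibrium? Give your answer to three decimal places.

0.552

At equilibrium the propagule rain into empty patches balances local extinction: m(1−p*) = e·p*.
p* = m/(m+e) = 0.719/(0.719+0.584) = 0.719/1.3030 = 0.5518.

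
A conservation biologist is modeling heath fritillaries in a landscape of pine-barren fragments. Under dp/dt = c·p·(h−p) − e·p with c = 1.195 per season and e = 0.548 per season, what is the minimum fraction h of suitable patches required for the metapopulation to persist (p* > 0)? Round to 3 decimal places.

0.459

p* = h − e/c is positive only when h > e/c.
h_min = e/c = 0.548/1.195 = 0.4586.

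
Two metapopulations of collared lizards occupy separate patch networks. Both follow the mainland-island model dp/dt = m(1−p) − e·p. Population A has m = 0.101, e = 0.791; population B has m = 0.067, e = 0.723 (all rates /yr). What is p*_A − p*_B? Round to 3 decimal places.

0.028

A: p*_A = m/(m+e) = 0.101/0.8920 = 0.1132.
B: p*_B = 0.067/0.7900 = 0.0848.
p*_A − p*_B = 0.1132 − 0.0848 = 0.0284.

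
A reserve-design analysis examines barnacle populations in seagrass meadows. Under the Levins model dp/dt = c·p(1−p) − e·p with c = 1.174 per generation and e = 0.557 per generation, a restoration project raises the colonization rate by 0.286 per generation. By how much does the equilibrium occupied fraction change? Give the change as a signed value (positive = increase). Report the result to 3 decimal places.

0.093

Before: p* = 1 − 0.557/1.174 = 0.5256.
After the change, c = 1.46, e = 0.557, so p* = 1 − 0.557/1.46 = 0.6185.
Δp* = 0.6185 − 0.5256 = +0.0929.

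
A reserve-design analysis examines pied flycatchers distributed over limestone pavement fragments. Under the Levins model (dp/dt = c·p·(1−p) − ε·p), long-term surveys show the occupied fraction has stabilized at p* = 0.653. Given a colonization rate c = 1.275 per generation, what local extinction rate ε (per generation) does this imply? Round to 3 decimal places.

At equilibrium c(1−p*) = ε.
ε = 1.275 × (1 − 0.653) = 1.275 × 0.3470 = 0.4424.

0.442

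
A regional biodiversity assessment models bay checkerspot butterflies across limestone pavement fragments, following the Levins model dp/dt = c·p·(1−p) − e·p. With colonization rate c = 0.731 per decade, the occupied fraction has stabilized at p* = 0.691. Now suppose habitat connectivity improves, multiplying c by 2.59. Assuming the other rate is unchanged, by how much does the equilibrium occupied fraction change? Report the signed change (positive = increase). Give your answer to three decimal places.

Balance c(1−p*) = e gives e = 0.731×(1 − 0.69100) = 0.22588.
New p* = 1 − e/c = 1 − 0.22588/1.89329 = 0.88069.
Δp* = 0.88069 − 0.69100 = +0.18969.

0.190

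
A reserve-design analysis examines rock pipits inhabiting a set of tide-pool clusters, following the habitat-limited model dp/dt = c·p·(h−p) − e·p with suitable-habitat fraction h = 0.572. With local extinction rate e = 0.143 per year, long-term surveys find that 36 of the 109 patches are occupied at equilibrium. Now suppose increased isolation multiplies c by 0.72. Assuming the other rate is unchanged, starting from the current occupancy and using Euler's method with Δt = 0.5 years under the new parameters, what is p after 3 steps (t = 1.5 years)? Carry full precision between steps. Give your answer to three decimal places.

Observed p* = 36/109 = 0.33028.
Balance c(h−p*) = e gives c = e/(0.572 − 0.33028) = 0.143/0.24172 = 0.59158.
Starting from p₀ = 0.33028; update p ← p + (dp/dt)·Δt with the new parameters.
p: 0.33028 → 0.32366  (Δp = -0.00661)
p: 0.32366 → 0.31764  (Δp = -0.00602)
p: 0.31764 → 0.31213  (Δp = -0.00550)

0.312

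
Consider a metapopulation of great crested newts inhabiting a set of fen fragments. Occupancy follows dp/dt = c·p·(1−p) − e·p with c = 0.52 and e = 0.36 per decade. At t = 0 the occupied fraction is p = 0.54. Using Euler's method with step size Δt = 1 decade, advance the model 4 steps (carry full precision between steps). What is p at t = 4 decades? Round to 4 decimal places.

0.3846

Update rule: p ← p + [c·p·(1−p) − e·p]·Δt with Δt = 1.
  1  |  dp/dt·Δt = -0.065232  |  p_1 = 0.474768
  2  |  dp/dt·Δt = -0.041248  |  p_2 = 0.433520
  3  |  dp/dt·Δt = -0.028366  |  p_3 = 0.405155
  4  |  dp/dt·Δt = -0.020533  |  p_4 = 0.384621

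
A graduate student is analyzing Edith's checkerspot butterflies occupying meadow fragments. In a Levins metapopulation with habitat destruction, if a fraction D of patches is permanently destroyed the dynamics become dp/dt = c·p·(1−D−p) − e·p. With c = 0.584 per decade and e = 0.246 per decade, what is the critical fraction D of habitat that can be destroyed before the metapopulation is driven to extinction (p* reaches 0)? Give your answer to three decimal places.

The nontrivial equilibrium is p* = (1−D) − e/c; extinction occurs when this hits zero.
So D_crit = 1 − e/c = 1 − 0.246/0.584 = 1 − 0.4212 = 0.5788.
Note this equals the original equilibrium occupancy — the Levins extinction-debt result.

0.579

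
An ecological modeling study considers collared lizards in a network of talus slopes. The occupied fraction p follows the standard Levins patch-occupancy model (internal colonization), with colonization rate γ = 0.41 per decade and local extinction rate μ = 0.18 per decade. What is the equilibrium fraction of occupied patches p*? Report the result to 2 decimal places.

0.56

At equilibrium, colonization balances extinction: γ·p*·(1−p*) = μ·p*.
So p* = 1 − μ/γ = 1 − 0.18/0.41 = 1 − 0.4390 = 0.5610.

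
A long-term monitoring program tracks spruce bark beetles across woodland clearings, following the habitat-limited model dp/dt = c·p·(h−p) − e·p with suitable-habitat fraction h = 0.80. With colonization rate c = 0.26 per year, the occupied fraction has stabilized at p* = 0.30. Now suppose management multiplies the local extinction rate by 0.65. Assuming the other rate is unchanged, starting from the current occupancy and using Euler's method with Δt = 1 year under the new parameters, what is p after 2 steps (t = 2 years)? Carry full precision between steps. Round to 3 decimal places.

Balance c(h−p*) = e gives e = 0.26×(0.8 − 0.30000) = 0.13000.
Starting from p₀ = 0.30000; update p ← p + (dp/dt)·Δt with the new parameters.
  1  |  dp/dt·Δt = +0.013650  |  p_1 = 0.313650
  2  |  dp/dt·Δt = +0.013158  |  p_2 = 0.326808

0.327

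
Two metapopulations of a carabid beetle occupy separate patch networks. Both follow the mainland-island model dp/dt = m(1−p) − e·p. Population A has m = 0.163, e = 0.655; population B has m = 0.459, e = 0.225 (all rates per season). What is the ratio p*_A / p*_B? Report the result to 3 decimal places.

A: p*_A = m/(m+e) = 0.163/0.8180 = 0.1993.
B: p*_B = 0.459/0.6840 = 0.6711.
p*_A / p*_B = 0.1993/0.6711 = 0.2969.

0.297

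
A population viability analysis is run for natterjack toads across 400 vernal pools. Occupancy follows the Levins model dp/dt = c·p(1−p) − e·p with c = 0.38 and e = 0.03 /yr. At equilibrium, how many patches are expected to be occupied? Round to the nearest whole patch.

p* = 1 − e/c = 1 − 0.03/0.38 = 0.9211.
Expected occupied patches = N × p* = 400 × 0.9211 = 368.42 ≈ 368.

368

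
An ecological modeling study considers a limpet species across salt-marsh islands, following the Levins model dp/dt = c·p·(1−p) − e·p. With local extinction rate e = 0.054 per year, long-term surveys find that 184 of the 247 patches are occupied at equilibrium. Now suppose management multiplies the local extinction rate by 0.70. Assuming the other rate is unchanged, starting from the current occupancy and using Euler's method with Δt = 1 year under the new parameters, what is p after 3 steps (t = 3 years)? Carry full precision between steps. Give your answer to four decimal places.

0.7761

Observed p* = 184/247 = 0.74494.
Balance c(1−p*) = e gives c = e/(1 − 0.74494) = 0.054/0.25506 = 0.21171.
Starting from p₀ = 0.74494; update p ← p + (dp/dt)·Δt with the new parameters.
  1  |  dp/dt·Δt = +0.012068  |  p_1 = 0.757007
  2  |  dp/dt·Δt = +0.010329  |  p_2 = 0.767337
  3  |  dp/dt·Δt = +0.008792  |  p_3 = 0.776129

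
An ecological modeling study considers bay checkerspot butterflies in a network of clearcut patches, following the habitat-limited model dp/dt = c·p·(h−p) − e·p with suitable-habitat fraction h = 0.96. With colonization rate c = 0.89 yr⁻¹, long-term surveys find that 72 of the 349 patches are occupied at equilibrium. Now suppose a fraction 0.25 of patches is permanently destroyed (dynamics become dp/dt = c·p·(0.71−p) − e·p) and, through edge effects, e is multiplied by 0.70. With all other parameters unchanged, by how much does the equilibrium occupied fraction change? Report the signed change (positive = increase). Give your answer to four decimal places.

-0.0239

Observed p* = 72/349 = 0.20630.
Balance c(h−p*) = e gives e = 0.89×(0.96 − 0.20630) = 0.67079.
New p* = 0.71 − e/c = 0.71 − 0.46955/0.89000 = 0.18242.
Δp* = 0.18242 − 0.20630 = -0.02388.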